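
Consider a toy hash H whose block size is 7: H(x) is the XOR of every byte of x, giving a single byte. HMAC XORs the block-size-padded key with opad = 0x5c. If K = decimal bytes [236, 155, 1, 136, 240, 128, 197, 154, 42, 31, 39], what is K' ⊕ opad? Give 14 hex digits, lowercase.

Key decimal bytes [236, 155, 1, 136, 240, 128, 197, 154, 42, 31, 39] = ec 9b 01 88 f0 80 c5 9a 2a 1f 27 is 11 bytes > B = 7, so hash it first: H(key) = c3, then zero-pad to 7 bytes: K' = c3 00 00 00 00 00 00.
XOR each byte with 0x5c: c3⊕5c=9f, 00⊕5c=5c, 00⊕5c=5c, 00⊕5c=5c, 00⊕5c=5c, 00⊕5c=5c, 00⊕5c=5c.

9f5c5c5c5c5c5c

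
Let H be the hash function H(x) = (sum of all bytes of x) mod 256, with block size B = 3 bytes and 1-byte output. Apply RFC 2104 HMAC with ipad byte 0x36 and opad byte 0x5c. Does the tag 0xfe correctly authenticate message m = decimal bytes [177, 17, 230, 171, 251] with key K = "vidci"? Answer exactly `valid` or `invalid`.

valid

Key "vidci" = 76 69 64 63 69 is 5 bytes > B = 3, so hash it first: H(key) = 0f, then zero-pad to 3 bytes: K' = 0f 00 00.
K' ⊕ ipad = 39 36 36; K' ⊕ opad = 53 5c 5c.
Inner hash: sum = 57+54+54+177+17+230+171+251 = 1011; mod 256 = 243 → f3.
Outer hash (recomputed tag): sum = 83+92+92+243 = 510; mod 256 = 254 → fe.
Recomputed tag = fe; claimed = fe → match.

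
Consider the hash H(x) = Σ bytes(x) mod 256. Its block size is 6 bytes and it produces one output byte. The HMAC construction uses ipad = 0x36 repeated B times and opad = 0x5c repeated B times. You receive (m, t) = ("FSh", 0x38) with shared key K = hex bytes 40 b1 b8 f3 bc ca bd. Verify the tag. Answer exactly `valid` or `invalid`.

Key hex bytes 40 b1 b8 f3 bc ca bd is 7 bytes > B = 6, so hash it first: H(key) = df, then zero-pad to 6 bytes: K' = df 00 00 00 00 00.
K' ⊕ ipad = e9 36 36 36 36 36; K' ⊕ opad = 83 5c 5c 5c 5c 5c.
Inner hash: sum = 233+54+54+54+54+54+70+83+104 = 760; mod 256 = 248 → f8.
Outer hash (recomputed tag): sum = 131+92+92+92+92+92+248 = 839; mod 256 = 71 → 47.
Recomputed tag = 47; claimed = 38 → mismatch.

invalid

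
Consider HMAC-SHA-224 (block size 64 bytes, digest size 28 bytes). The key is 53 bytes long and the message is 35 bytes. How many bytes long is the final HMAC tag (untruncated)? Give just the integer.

28

The tag is one SHA-224 digest: 28 bytes.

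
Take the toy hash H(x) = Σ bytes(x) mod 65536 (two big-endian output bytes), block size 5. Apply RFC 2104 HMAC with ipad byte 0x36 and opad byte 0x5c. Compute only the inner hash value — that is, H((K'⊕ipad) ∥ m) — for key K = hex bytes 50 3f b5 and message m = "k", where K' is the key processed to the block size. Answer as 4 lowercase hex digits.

Key hex bytes 50 3f b5 is 3 bytes ≤ B = 5; zero-pad to 5 bytes: K' = 50 3f b5 00 00.
K' ⊕ ipad = 66 09 83 36 36.
Inner input = 66 09 83 36 36 ∥ 6b.
Inner hash: sum = 102+9+131+54+54+107 = 457 → 01 c9.

01c9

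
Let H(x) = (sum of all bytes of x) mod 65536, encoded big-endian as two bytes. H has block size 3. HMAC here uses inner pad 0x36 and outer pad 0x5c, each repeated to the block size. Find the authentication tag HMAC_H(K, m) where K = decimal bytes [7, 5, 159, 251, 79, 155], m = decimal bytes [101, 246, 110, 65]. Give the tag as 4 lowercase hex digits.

01a3

Key decimal bytes [7, 5, 159, 251, 79, 155] = 07 05 9f fb 4f 9b is 6 bytes > B = 3, so hash it first: H(key) = 02 90, then zero-pad to 3 bytes: K' = 02 90 00.
K' ⊕ ipad = 34 a6 36.  K' ⊕ opad = 5e cc 5c.
Inner input = (K'⊕ipad) ∥ m = 34 a6 36 ∥ 65 f6 6e 41.
Inner hash: sum = 52+166+54+101+246+110+65 = 794 → 03 1a.
Outer input = (K'⊕opad) ∥ inner = 5e cc 5c ∥ 03 1a.
Outer hash (tag): sum = 94+204+92+3+26 = 419 → 01 a3.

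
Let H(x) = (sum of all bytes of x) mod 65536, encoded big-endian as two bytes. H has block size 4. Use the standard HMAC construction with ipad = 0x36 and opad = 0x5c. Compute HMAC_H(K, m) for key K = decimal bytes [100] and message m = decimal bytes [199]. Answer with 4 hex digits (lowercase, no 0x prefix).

0208

Key decimal bytes [100] = 64 is 1 byte ≤ B = 4; zero-pad to 4 bytes: K' = 64 00 00 00.
K' ⊕ ipad = 52 36 36 36.  K' ⊕ opad = 38 5c 5c 5c.
Inner input = (K'⊕ipad) ∥ m = 52 36 36 36 ∥ c7.
Inner hash: sum = 82+54+54+54+199 = 443 → 01 bb.
Outer input = (K'⊕opad) ∥ inner = 38 5c 5c 5c ∥ 01 bb.
Outer hash (tag): sum = 56+92+92+92+1+187 = 520 → 02 08.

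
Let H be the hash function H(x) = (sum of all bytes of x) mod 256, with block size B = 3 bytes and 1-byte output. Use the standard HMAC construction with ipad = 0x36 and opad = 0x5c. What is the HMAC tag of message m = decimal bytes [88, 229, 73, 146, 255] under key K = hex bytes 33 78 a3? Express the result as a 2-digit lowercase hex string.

91

Key hex bytes 33 78 a3 is exactly B = 3 bytes: K' = 33 78 a3.
K' ⊕ ipad = 05 4e 95.  K' ⊕ opad = 6f 24 ff.
Inner input = (K'⊕ipad) ∥ m = 05 4e 95 ∥ 58 e5 49 92 ff.
Inner hash: sum = 5+78+149+88+229+73+146+255 = 1023; mod 256 = 255 → ff.
Outer input = (K'⊕opad) ∥ inner = 6f 24 ff ∥ ff.
Outer hash (tag): sum = 111+36+255+255 = 657; mod 256 = 145 → 91.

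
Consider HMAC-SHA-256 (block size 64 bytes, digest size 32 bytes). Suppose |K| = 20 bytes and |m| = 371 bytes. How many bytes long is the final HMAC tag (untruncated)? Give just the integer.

The tag is one SHA-256 digest: 32 bytes.

32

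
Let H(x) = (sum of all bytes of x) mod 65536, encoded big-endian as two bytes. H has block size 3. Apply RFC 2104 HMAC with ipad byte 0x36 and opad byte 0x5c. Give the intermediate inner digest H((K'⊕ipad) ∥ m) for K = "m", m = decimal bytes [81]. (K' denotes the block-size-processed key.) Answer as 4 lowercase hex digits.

Key "m" = 6d is 1 byte ≤ B = 3; zero-pad to 3 bytes: K' = 6d 00 00.
K' ⊕ ipad = 5b 36 36.
Inner input = 5b 36 36 ∥ 51.
Inner hash: sum = 91+54+54+81 = 280 → 01 18.

0118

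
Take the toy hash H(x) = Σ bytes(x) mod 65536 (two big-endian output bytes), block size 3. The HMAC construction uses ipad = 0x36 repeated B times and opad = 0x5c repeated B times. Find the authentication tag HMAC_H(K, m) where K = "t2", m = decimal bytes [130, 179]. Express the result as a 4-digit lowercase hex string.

01a4

Key "t2" = 74 32 is 2 bytes ≤ B = 3; zero-pad to 3 bytes: K' = 74 32 00.
K' ⊕ ipad = 42 04 36.  K' ⊕ opad = 28 6e 5c.
Inner input = (K'⊕ipad) ∥ m = 42 04 36 ∥ 82 b3.
Inner hash: sum = 66+4+54+130+179 = 433 → 01 b1.
Outer input = (K'⊕opad) ∥ inner = 28 6e 5c ∥ 01 b1.
Outer hash (tag): sum = 40+110+92+1+177 = 420 → 01 a4.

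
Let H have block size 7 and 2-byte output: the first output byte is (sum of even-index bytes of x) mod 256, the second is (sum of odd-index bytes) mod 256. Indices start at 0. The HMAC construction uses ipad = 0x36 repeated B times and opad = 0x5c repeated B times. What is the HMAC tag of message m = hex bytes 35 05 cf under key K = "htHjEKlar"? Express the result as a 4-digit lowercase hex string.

cf1a

Key "htHjEKlar" = 68 74 48 6a 45 4b 6c 61 72 is 9 bytes > B = 7, so hash it first: H(key) = d3 8a, then zero-pad to 7 bytes: K' = d3 8a 00 00 00 00 00.
K' ⊕ ipad = e5 bc 36 36 36 36 36.  K' ⊕ opad = 8f d6 5c 5c 5c 5c 5c.
Inner input = (K'⊕ipad) ∥ m = e5 bc 36 36 36 36 36 ∥ 35 05 cf.
Inner hash: even-index sum = 396 mod 256 = 140; odd-index sum = 556 mod 256 = 44 → 8c 2c.
Outer input = (K'⊕opad) ∥ inner = 8f d6 5c 5c 5c 5c 5c ∥ 8c 2c.
Outer hash (tag): even-index sum = 463 mod 256 = 207; odd-index sum = 538 mod 256 = 26 → cf 1a.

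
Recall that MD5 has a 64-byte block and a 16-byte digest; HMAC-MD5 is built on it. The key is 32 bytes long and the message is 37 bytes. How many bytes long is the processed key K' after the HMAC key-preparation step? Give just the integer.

64

Key is 32 ≤ 64 bytes, zero-padded: |K'| = 64.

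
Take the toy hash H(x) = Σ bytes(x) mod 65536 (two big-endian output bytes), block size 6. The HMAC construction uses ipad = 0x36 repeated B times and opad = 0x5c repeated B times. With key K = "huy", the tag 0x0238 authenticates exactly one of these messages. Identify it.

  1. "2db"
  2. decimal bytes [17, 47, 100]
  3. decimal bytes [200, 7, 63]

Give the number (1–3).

3

Key "huy" = 68 75 79 is 3 bytes ≤ B = 6; zero-pad to 6 bytes: K' = 68 75 79 00 00 00.
K' ⊕ ipad = 5e 43 4f 36 36 36; K' ⊕ opad = 34 29 25 5c 5c 5c.
m1: inner = H(5e 43 4f 36 36 36 32 64 62) = 02 8a; tag = H(34 29 25 5c 5c 5c 02 8a) = 0222
m2: inner = H(5e 43 4f 36 36 36 11 2f 64) = 02 36; tag = H(34 29 25 5c 5c 5c 02 36) = 01ce
m3: inner = H(5e 43 4f 36 36 36 c8 07 3f) = 02 a0; tag = H(34 29 25 5c 5c 5c 02 a0) = 0238 ← matches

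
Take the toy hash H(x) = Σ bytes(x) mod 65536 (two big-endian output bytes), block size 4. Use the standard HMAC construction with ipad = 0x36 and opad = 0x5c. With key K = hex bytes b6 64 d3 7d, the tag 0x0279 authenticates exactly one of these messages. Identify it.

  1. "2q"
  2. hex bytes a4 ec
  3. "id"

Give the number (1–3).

Key hex bytes b6 64 d3 7d is exactly B = 4 bytes: K' = b6 64 d3 7d.
K' ⊕ ipad = 80 52 e5 4b; K' ⊕ opad = ea 38 8f 21.
m1: inner = H(80 52 e5 4b 32 71) = 02 a5; tag = H(ea 38 8f 21 02 a5) = 0279 ← matches
m2: inner = H(80 52 e5 4b a4 ec) = 03 92; tag = H(ea 38 8f 21 03 92) = 0267
m3: inner = H(80 52 e5 4b 69 64) = 02 cf; tag = H(ea 38 8f 21 02 cf) = 02a3

1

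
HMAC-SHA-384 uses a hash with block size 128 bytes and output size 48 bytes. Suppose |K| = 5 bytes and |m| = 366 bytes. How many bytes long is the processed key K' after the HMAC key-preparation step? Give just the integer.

Key is 5 ≤ 128 bytes, zero-padded: |K'| = 128.

128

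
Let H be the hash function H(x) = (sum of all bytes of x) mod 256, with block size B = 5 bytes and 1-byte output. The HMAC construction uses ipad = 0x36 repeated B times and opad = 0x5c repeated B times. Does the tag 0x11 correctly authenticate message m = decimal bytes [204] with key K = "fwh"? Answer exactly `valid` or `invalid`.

Key "fwh" = 66 77 68 is 3 bytes ≤ B = 5; zero-pad to 5 bytes: K' = 66 77 68 00 00.
K' ⊕ ipad = 50 41 5e 36 36; K' ⊕ opad = 3a 2b 34 5c 5c.
Inner hash: sum = 80+65+94+54+54+204 = 551; mod 256 = 39 → 27.
Outer hash (recomputed tag): sum = 58+43+52+92+92+39 = 376; mod 256 = 120 → 78.
Recomputed tag = 78; claimed = 11 → mismatch.

invalid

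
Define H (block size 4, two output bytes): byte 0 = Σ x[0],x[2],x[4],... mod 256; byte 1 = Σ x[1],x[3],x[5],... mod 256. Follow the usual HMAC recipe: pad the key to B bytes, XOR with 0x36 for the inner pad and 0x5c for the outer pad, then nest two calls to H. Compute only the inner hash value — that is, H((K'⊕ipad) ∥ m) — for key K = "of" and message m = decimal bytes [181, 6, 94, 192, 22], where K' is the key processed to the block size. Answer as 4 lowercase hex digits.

b84c

Key "of" = 6f 66 is 2 bytes ≤ B = 4; zero-pad to 4 bytes: K' = 6f 66 00 00.
K' ⊕ ipad = 59 50 36 36.
Inner input = 59 50 36 36 ∥ b5 06 5e c0 16.
Inner hash: even-index sum = 440 mod 256 = 184; odd-index sum = 332 mod 256 = 76 → b8 4c.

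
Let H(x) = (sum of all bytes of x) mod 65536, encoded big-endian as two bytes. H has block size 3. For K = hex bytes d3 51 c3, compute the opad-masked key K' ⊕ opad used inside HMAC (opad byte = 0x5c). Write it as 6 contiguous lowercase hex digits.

8f0d9f

Key hex bytes d3 51 c3 is exactly B = 3 bytes: K' = d3 51 c3.
XOR each byte with 0x5c: d3⊕5c=8f, 51⊕5c=0d, c3⊕5c=9f.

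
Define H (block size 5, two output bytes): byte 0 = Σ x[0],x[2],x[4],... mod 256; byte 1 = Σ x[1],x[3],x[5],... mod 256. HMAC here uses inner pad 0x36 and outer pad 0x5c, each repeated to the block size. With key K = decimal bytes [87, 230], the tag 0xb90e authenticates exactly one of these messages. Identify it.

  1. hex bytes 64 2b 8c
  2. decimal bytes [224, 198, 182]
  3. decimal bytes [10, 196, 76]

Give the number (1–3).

Key decimal bytes [87, 230] = 57 e6 is 2 bytes ≤ B = 5; zero-pad to 5 bytes: K' = 57 e6 00 00 00.
K' ⊕ ipad = 61 d0 36 36 36; K' ⊕ opad = 0b ba 5c 5c 5c.
m1: inner = H(61 d0 36 36 36 64 2b 8c) = f8 f6; tag = H(0b ba 5c 5c 5c f8 f6) = b90e ← matches
m2: inner = H(61 d0 36 36 36 e0 c6 b6) = 93 9c; tag = H(0b ba 5c 5c 5c 93 9c) = 5fa9
m3: inner = H(61 d0 36 36 36 0a c4 4c) = 91 5c; tag = H(0b ba 5c 5c 5c 91 5c) = 1fa7

1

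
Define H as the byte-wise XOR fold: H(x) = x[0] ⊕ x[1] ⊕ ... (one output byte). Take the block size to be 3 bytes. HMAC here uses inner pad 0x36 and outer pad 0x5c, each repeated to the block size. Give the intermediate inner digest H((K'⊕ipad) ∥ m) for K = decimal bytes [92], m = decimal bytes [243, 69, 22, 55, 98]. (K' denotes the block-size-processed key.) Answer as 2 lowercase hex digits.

9f

Key decimal bytes [92] = 5c is 1 byte ≤ B = 3; zero-pad to 3 bytes: K' = 5c 00 00.
K' ⊕ ipad = 6a 36 36.
Inner input = 6a 36 36 ∥ f3 45 16 37 62.
Inner hash: XOR 6a⊕36⊕36⊕f3⊕45⊕16⊕37⊕62 = 9f.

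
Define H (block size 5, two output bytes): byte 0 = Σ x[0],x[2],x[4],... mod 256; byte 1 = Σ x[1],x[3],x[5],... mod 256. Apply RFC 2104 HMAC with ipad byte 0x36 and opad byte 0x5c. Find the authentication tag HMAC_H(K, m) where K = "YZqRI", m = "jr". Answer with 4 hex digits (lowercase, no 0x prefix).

Key "YZqRI" = 59 5a 71 52 49 is exactly B = 5 bytes: K' = 59 5a 71 52 49.
K' ⊕ ipad = 6f 6c 47 64 7f.  K' ⊕ opad = 05 06 2d 0e 15.
Inner input = (K'⊕ipad) ∥ m = 6f 6c 47 64 7f ∥ 6a 72.
Inner hash: even-index sum = 423 mod 256 = 167; odd-index sum = 314 mod 256 = 58 → a7 3a.
Outer input = (K'⊕opad) ∥ inner = 05 06 2d 0e 15 ∥ a7 3a.
Outer hash (tag): even-index sum = 129 mod 256 = 129; odd-index sum = 187 mod 256 = 187 → 81 bb.

81bb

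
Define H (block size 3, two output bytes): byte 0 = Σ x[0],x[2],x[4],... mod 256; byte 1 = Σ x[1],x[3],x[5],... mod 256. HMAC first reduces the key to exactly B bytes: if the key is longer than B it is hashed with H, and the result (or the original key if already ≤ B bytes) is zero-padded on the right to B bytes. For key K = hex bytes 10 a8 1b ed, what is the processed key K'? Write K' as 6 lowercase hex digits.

|K| = 4 > B = 3, so first hash the key.
H(K): even-index sum = 43 mod 256 = 43; odd-index sum = 405 mod 256 = 149 → 2b 95.
Zero-pad H(K) = 2b 95 to 3 bytes: K' = 2b 95 00.

2b9500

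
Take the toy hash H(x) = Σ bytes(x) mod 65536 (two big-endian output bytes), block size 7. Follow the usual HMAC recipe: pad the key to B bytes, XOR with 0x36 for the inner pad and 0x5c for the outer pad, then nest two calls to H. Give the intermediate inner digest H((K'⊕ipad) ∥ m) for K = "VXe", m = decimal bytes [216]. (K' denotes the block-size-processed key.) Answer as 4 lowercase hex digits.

Key "VXe" = 56 58 65 is 3 bytes ≤ B = 7; zero-pad to 7 bytes: K' = 56 58 65 00 00 00 00.
K' ⊕ ipad = 60 6e 53 36 36 36 36.
Inner input = 60 6e 53 36 36 36 36 ∥ d8.
Inner hash: sum = 96+110+83+54+54+54+54+216 = 721 → 02 d1.

02d1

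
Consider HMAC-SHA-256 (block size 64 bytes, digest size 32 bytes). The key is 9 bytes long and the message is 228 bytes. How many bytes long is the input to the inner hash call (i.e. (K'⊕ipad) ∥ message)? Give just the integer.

Key is 9 ≤ 64 bytes, zero-padded: |K'| = 64.
Inner input = (K'⊕ipad) ∥ m → 64 + 228 = 292 bytes.

292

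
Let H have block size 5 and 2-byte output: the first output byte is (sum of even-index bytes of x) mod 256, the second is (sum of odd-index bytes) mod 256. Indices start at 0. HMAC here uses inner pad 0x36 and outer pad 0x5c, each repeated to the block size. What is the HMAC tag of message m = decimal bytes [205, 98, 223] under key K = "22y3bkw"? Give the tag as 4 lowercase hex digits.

5868

Key "22y3bkw" = 32 32 79 33 62 6b 77 is 7 bytes > B = 5, so hash it first: H(key) = 84 d0, then zero-pad to 5 bytes: K' = 84 d0 00 00 00.
K' ⊕ ipad = b2 e6 36 36 36.  K' ⊕ opad = d8 8c 5c 5c 5c.
Inner input = (K'⊕ipad) ∥ m = b2 e6 36 36 36 ∥ cd 62 df.
Inner hash: even-index sum = 384 mod 256 = 128; odd-index sum = 712 mod 256 = 200 → 80 c8.
Outer input = (K'⊕opad) ∥ inner = d8 8c 5c 5c 5c ∥ 80 c8.
Outer hash (tag): even-index sum = 600 mod 256 = 88; odd-index sum = 360 mod 256 = 104 → 58 68.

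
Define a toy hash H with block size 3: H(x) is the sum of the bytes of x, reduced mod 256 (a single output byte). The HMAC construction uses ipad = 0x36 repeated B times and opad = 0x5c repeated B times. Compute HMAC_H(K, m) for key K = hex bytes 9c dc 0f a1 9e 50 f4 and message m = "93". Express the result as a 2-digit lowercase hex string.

22

Key hex bytes 9c dc 0f a1 9e 50 f4 is 7 bytes > B = 3, so hash it first: H(key) = 0a, then zero-pad to 3 bytes: K' = 0a 00 00.
K' ⊕ ipad = 3c 36 36.  K' ⊕ opad = 56 5c 5c.
Inner input = (K'⊕ipad) ∥ m = 3c 36 36 ∥ 39 33.
Inner hash: sum = 60+54+54+57+51 = 276; mod 256 = 20 → 14.
Outer input = (K'⊕opad) ∥ inner = 56 5c 5c ∥ 14.
Outer hash (tag): sum = 86+92+92+20 = 290; mod 256 = 34 → 22.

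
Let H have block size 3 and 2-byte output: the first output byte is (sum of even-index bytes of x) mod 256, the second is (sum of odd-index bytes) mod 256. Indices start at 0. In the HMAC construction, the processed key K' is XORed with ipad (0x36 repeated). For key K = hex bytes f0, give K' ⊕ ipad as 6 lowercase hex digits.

Key hex bytes f0 is 1 byte ≤ B = 3; zero-pad to 3 bytes: K' = f0 00 00.
XOR each byte with 0x36: f0⊕36=c6, 00⊕36=36, 00⊕36=36.

c63636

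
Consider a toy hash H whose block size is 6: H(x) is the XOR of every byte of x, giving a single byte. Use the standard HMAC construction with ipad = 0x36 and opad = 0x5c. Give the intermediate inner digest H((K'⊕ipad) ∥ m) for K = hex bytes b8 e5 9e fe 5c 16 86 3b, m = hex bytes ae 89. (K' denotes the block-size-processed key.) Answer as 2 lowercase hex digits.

ed

Key hex bytes b8 e5 9e fe 5c 16 86 3b is 8 bytes > B = 6, so hash it first: H(key) = ca, then zero-pad to 6 bytes: K' = ca 00 00 00 00 00.
K' ⊕ ipad = fc 36 36 36 36 36.
Inner input = fc 36 36 36 36 36 ∥ ae 89.
Inner hash: XOR fc⊕36⊕36⊕36⊕36⊕36⊕ae⊕89 = ed.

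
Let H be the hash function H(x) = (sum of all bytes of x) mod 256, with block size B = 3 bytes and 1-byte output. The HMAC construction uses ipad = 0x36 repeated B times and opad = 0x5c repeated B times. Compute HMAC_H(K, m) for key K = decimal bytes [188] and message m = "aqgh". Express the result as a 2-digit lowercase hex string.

Key decimal bytes [188] = bc is 1 byte ≤ B = 3; zero-pad to 3 bytes: K' = bc 00 00.
K' ⊕ ipad = 8a 36 36.  K' ⊕ opad = e0 5c 5c.
Inner input = (K'⊕ipad) ∥ m = 8a 36 36 ∥ 61 71 67 68.
Inner hash: sum = 138+54+54+97+113+103+104 = 663; mod 256 = 151 → 97.
Outer input = (K'⊕opad) ∥ inner = e0 5c 5c ∥ 97.
Outer hash (tag): sum = 224+92+92+151 = 559; mod 256 = 47 → 2f.

2f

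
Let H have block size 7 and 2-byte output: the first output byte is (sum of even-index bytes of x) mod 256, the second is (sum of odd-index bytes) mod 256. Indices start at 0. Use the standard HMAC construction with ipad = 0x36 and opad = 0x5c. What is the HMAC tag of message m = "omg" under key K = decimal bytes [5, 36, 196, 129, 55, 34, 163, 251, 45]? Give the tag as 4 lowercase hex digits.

d64b

Key decimal bytes [5, 36, 196, 129, 55, 34, 163, 251, 45] = 05 24 c4 81 37 22 a3 fb 2d is 9 bytes > B = 7, so hash it first: H(key) = d0 c2, then zero-pad to 7 bytes: K' = d0 c2 00 00 00 00 00.
K' ⊕ ipad = e6 f4 36 36 36 36 36.  K' ⊕ opad = 8c 9e 5c 5c 5c 5c 5c.
Inner input = (K'⊕ipad) ∥ m = e6 f4 36 36 36 36 36 ∥ 6f 6d 67.
Inner hash: even-index sum = 501 mod 256 = 245; odd-index sum = 566 mod 256 = 54 → f5 36.
Outer input = (K'⊕opad) ∥ inner = 8c 9e 5c 5c 5c 5c 5c ∥ f5 36.
Outer hash (tag): even-index sum = 470 mod 256 = 214; odd-index sum = 587 mod 256 = 75 → d6 4b.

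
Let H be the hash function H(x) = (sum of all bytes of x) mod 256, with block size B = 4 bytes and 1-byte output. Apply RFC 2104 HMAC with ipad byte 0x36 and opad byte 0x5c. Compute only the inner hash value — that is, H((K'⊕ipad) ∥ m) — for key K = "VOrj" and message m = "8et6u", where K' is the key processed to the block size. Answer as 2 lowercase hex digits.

Key "VOrj" = 56 4f 72 6a is exactly B = 4 bytes: K' = 56 4f 72 6a.
K' ⊕ ipad = 60 79 44 5c.
Inner input = 60 79 44 5c ∥ 38 65 74 36 75.
Inner hash: sum = 96+121+68+92+56+101+116+54+117 = 821; mod 256 = 53 → 35.

35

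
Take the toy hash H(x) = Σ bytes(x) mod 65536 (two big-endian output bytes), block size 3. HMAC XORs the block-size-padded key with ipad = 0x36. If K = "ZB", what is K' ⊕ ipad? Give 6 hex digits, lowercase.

6c7436

Key "ZB" = 5a 42 is 2 bytes ≤ B = 3; zero-pad to 3 bytes: K' = 5a 42 00.
XOR each byte with 0x36: 5a⊕36=6c, 42⊕36=74, 00⊕36=36.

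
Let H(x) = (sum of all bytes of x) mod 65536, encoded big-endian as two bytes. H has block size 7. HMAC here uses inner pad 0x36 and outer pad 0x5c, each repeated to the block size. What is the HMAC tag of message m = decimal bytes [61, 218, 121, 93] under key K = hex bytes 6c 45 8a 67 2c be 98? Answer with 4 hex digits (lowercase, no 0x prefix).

038c

Key hex bytes 6c 45 8a 67 2c be 98 is exactly B = 7 bytes: K' = 6c 45 8a 67 2c be 98.
K' ⊕ ipad = 5a 73 bc 51 1a 88 ae.  K' ⊕ opad = 30 19 d6 3b 70 e2 c4.
Inner input = (K'⊕ipad) ∥ m = 5a 73 bc 51 1a 88 ae ∥ 3d da 79 5d.
Inner hash: sum = 90+115+188+81+26+136+174+61+218+121+93 = 1303 → 05 17.
Outer input = (K'⊕opad) ∥ inner = 30 19 d6 3b 70 e2 c4 ∥ 05 17.
Outer hash (tag): sum = 48+25+214+59+112+226+196+5+23 = 908 → 03 8c.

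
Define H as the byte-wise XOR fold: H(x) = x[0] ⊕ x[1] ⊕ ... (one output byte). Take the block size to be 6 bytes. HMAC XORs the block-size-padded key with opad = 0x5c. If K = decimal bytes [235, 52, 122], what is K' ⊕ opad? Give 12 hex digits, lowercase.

Key decimal bytes [235, 52, 122] = eb 34 7a is 3 bytes ≤ B = 6; zero-pad to 6 bytes: K' = eb 34 7a 00 00 00.
XOR each byte with 0x5c: eb⊕5c=b7, 34⊕5c=68, 7a⊕5c=26, 00⊕5c=5c, 00⊕5c=5c, 00⊕5c=5c.

b768265c5c5c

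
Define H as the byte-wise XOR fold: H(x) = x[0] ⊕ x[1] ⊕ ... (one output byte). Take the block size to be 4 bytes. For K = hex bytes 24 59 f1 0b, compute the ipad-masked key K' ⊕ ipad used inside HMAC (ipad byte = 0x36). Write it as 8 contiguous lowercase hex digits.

Key hex bytes 24 59 f1 0b is exactly B = 4 bytes: K' = 24 59 f1 0b.
XOR each byte with 0x36: 24⊕36=12, 59⊕36=6f, f1⊕36=c7, 0b⊕36=3d.

126fc73d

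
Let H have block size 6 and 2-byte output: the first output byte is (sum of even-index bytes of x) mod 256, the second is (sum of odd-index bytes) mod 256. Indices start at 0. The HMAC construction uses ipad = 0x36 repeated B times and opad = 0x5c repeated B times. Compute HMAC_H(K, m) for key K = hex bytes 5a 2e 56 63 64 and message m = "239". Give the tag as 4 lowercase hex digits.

d1e3

Key hex bytes 5a 2e 56 63 64 is 5 bytes ≤ B = 6; zero-pad to 6 bytes: K' = 5a 2e 56 63 64 00.
K' ⊕ ipad = 6c 18 60 55 52 36.  K' ⊕ opad = 06 72 0a 3f 38 5c.
Inner input = (K'⊕ipad) ∥ m = 6c 18 60 55 52 36 ∥ 32 33 39.
Inner hash: even-index sum = 393 mod 256 = 137; odd-index sum = 214 mod 256 = 214 → 89 d6.
Outer input = (K'⊕opad) ∥ inner = 06 72 0a 3f 38 5c ∥ 89 d6.
Outer hash (tag): even-index sum = 209 mod 256 = 209; odd-index sum = 483 mod 256 = 227 → d1 e3.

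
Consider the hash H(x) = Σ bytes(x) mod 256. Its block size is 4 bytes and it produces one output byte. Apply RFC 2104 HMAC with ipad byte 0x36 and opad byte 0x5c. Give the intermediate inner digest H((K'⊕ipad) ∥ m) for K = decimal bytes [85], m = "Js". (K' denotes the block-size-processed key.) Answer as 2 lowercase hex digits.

Key decimal bytes [85] = 55 is 1 byte ≤ B = 4; zero-pad to 4 bytes: K' = 55 00 00 00.
K' ⊕ ipad = 63 36 36 36.
Inner input = 63 36 36 36 ∥ 4a 73.
Inner hash: sum = 99+54+54+54+74+115 = 450; mod 256 = 194 → c2.

c2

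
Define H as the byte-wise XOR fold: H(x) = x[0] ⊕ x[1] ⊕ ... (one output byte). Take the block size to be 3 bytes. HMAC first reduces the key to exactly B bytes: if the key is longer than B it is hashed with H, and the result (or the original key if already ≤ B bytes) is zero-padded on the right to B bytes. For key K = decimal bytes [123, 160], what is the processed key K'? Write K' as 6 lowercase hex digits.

Key decimal bytes [123, 160] = 7b a0 is 2 bytes ≤ B = 3; zero-pad to 3 bytes: K' = 7b a0 00.

7ba000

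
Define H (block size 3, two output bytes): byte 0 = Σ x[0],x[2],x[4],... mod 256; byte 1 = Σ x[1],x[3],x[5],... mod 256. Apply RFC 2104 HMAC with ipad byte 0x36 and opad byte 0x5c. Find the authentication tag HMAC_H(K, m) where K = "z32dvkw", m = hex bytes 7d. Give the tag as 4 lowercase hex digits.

Key "z32dvkw" = 7a 33 32 64 76 6b 77 is 7 bytes > B = 3, so hash it first: H(key) = 99 02, then zero-pad to 3 bytes: K' = 99 02 00.
K' ⊕ ipad = af 34 36.  K' ⊕ opad = c5 5e 5c.
Inner input = (K'⊕ipad) ∥ m = af 34 36 ∥ 7d.
Inner hash: even-index sum = 229 mod 256 = 229; odd-index sum = 177 mod 256 = 177 → e5 b1.
Outer input = (K'⊕opad) ∥ inner = c5 5e 5c ∥ e5 b1.
Outer hash (tag): even-index sum = 466 mod 256 = 210; odd-index sum = 323 mod 256 = 67 → d2 43.

d243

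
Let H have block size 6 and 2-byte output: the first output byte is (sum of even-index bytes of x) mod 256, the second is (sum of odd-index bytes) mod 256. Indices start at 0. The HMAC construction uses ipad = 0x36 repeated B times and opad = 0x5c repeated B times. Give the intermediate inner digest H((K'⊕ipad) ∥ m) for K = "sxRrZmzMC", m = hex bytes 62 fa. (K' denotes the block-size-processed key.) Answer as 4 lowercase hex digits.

Key "sxRrZmzMC" = 73 78 52 72 5a 6d 7a 4d 43 is 9 bytes > B = 6, so hash it first: H(key) = dc a4, then zero-pad to 6 bytes: K' = dc a4 00 00 00 00.
K' ⊕ ipad = ea 92 36 36 36 36.
Inner input = ea 92 36 36 36 36 ∥ 62 fa.
Inner hash: even-index sum = 440 mod 256 = 184; odd-index sum = 504 mod 256 = 248 → b8 f8.

b8f8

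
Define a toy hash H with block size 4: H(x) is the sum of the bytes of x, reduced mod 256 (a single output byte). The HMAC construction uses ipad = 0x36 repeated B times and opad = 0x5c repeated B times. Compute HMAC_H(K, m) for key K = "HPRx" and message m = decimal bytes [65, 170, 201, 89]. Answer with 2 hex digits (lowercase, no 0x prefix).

f5

Key "HPRx" = 48 50 52 78 is exactly B = 4 bytes: K' = 48 50 52 78.
K' ⊕ ipad = 7e 66 64 4e.  K' ⊕ opad = 14 0c 0e 24.
Inner input = (K'⊕ipad) ∥ m = 7e 66 64 4e ∥ 41 aa c9 59.
Inner hash: sum = 126+102+100+78+65+170+201+89 = 931; mod 256 = 163 → a3.
Outer input = (K'⊕opad) ∥ inner = 14 0c 0e 24 ∥ a3.
Outer hash (tag): sum = 20+12+14+36+163 = 245 → f5.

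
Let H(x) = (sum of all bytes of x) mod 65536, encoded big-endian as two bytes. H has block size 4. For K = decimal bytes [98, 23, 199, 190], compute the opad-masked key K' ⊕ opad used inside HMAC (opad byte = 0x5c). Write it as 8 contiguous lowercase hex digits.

3e4b9be2

Key decimal bytes [98, 23, 199, 190] = 62 17 c7 be is exactly B = 4 bytes: K' = 62 17 c7 be.
XOR each byte with 0x5c: 62⊕5c=3e, 17⊕5c=4b, c7⊕5c=9b, be⊕5c=e2.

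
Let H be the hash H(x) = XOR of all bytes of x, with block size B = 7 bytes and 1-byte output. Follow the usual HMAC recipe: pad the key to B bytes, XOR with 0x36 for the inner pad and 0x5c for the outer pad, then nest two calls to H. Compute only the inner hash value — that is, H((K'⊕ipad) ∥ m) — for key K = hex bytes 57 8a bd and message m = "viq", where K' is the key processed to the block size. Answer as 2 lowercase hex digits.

Key hex bytes 57 8a bd is 3 bytes ≤ B = 7; zero-pad to 7 bytes: K' = 57 8a bd 00 00 00 00.
K' ⊕ ipad = 61 bc 8b 36 36 36 36.
Inner input = 61 bc 8b 36 36 36 36 ∥ 76 69 71.
Inner hash: XOR 61⊕bc⊕8b⊕36⊕36⊕36⊕36⊕76⊕69⊕71 = 38.

38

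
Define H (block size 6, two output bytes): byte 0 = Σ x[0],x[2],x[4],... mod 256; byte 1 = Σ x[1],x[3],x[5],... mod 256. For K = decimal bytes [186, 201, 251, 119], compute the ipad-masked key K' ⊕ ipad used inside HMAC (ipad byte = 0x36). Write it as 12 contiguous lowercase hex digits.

8cffcd413636

Key decimal bytes [186, 201, 251, 119] = ba c9 fb 77 is 4 bytes ≤ B = 6; zero-pad to 6 bytes: K' = ba c9 fb 77 00 00.
XOR each byte with 0x36: ba⊕36=8c, c9⊕36=ff, fb⊕36=cd, 77⊕36=41, 00⊕36=36, 00⊕36=36.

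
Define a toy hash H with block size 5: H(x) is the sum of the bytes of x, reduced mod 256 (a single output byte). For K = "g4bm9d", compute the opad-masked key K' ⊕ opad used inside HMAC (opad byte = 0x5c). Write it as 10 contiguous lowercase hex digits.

5b5c5c5c5c

Key "g4bm9d" = 67 34 62 6d 39 64 is 6 bytes > B = 5, so hash it first: H(key) = 07, then zero-pad to 5 bytes: K' = 07 00 00 00 00.
XOR each byte with 0x5c: 07⊕5c=5b, 00⊕5c=5c, 00⊕5c=5c, 00⊕5c=5c, 00⊕5c=5c.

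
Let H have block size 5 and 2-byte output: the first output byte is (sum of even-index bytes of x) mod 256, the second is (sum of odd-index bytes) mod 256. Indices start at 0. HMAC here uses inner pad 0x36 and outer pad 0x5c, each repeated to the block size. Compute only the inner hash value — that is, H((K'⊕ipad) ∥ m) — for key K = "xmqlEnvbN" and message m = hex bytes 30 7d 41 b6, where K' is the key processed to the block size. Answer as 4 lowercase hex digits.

6346

Key "xmqlEnvbN" = 78 6d 71 6c 45 6e 76 62 4e is 9 bytes > B = 5, so hash it first: H(key) = f2 a9, then zero-pad to 5 bytes: K' = f2 a9 00 00 00.
K' ⊕ ipad = c4 9f 36 36 36.
Inner input = c4 9f 36 36 36 ∥ 30 7d 41 b6.
Inner hash: even-index sum = 611 mod 256 = 99; odd-index sum = 326 mod 256 = 70 → 63 46.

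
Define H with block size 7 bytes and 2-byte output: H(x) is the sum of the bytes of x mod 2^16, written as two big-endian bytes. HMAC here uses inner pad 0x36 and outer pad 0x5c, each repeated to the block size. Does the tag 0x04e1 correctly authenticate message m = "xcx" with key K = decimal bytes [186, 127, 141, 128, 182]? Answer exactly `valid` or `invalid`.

Key decimal bytes [186, 127, 141, 128, 182] = ba 7f 8d 80 b6 is 5 bytes ≤ B = 7; zero-pad to 7 bytes: K' = ba 7f 8d 80 b6 00 00.
K' ⊕ ipad = 8c 49 bb b6 80 36 36; K' ⊕ opad = e6 23 d1 dc ea 5c 5c.
Inner hash: sum = 140+73+187+182+128+54+54+120+99+120 = 1157 → 04 85.
Outer hash (recomputed tag): sum = 230+35+209+220+234+92+92+4+133 = 1249 → 04 e1.
Recomputed tag = 04e1; claimed = 04e1 → match.

valid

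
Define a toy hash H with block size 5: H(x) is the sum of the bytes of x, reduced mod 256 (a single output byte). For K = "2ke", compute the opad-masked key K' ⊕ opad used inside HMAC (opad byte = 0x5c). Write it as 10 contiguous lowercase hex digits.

6e37395c5c

Key "2ke" = 32 6b 65 is 3 bytes ≤ B = 5; zero-pad to 5 bytes: K' = 32 6b 65 00 00.
XOR each byte with 0x5c: 32⊕5c=6e, 6b⊕5c=37, 65⊕5c=39, 00⊕5c=5c, 00⊕5c=5c.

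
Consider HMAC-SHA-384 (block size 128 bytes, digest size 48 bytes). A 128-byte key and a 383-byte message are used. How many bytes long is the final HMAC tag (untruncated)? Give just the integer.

The tag is one SHA-384 digest: 48 bytes.

48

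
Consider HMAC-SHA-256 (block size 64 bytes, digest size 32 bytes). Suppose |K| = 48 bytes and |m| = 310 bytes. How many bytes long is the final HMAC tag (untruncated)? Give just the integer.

The tag is one SHA-256 digest: 32 bytes.

32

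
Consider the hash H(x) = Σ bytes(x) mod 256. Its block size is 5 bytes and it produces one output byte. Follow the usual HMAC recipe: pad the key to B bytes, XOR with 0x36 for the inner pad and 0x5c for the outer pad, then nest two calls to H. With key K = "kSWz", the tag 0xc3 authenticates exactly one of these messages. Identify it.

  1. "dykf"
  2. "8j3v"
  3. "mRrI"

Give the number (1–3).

2

Key "kSWz" = 6b 53 57 7a is 4 bytes ≤ B = 5; zero-pad to 5 bytes: K' = 6b 53 57 7a 00.
K' ⊕ ipad = 5d 65 61 4c 36; K' ⊕ opad = 37 0f 0b 26 5c.
m1: inner = H(5d 65 61 4c 36 64 79 6b 66) = 53; tag = H(37 0f 0b 26 5c 53) = 26
m2: inner = H(5d 65 61 4c 36 38 6a 33 76) = f0; tag = H(37 0f 0b 26 5c f0) = c3 ← matches
m3: inner = H(5d 65 61 4c 36 6d 52 72 49) = 1f; tag = H(37 0f 0b 26 5c 1f) = f2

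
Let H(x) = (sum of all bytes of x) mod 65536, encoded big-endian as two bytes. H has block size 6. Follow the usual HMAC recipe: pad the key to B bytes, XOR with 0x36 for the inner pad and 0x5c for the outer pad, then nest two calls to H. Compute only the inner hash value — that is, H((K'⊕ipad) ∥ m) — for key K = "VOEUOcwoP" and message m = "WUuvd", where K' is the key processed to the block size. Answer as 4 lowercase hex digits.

Key "VOEUOcwoP" = 56 4f 45 55 4f 63 77 6f 50 is 9 bytes > B = 6, so hash it first: H(key) = 03 27, then zero-pad to 6 bytes: K' = 03 27 00 00 00 00.
K' ⊕ ipad = 35 11 36 36 36 36.
Inner input = 35 11 36 36 36 36 ∥ 57 55 75 76 64.
Inner hash: sum = 53+17+54+54+54+54+87+85+117+118+100 = 793 → 03 19.

0319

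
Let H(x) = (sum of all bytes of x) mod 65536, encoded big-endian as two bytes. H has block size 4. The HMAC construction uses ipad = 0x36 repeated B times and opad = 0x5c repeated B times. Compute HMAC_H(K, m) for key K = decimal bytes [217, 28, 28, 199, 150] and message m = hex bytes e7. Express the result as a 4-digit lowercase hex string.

Key decimal bytes [217, 28, 28, 199, 150] = d9 1c 1c c7 96 is 5 bytes > B = 4, so hash it first: H(key) = 02 6e, then zero-pad to 4 bytes: K' = 02 6e 00 00.
K' ⊕ ipad = 34 58 36 36.  K' ⊕ opad = 5e 32 5c 5c.
Inner input = (K'⊕ipad) ∥ m = 34 58 36 36 ∥ e7.
Inner hash: sum = 52+88+54+54+231 = 479 → 01 df.
Outer input = (K'⊕opad) ∥ inner = 5e 32 5c 5c ∥ 01 df.
Outer hash (tag): sum = 94+50+92+92+1+223 = 552 → 02 28.

0228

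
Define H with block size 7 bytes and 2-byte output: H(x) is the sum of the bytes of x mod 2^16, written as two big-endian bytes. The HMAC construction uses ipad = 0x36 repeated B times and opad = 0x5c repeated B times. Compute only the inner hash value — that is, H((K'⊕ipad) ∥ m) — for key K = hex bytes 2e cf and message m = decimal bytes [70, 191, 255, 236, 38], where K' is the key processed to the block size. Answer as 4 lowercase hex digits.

0535

Key hex bytes 2e cf is 2 bytes ≤ B = 7; zero-pad to 7 bytes: K' = 2e cf 00 00 00 00 00.
K' ⊕ ipad = 18 f9 36 36 36 36 36.
Inner input = 18 f9 36 36 36 36 36 ∥ 46 bf ff ec 26.
Inner hash: sum = 24+249+54+54+54+54+54+70+191+255+236+38 = 1333 → 05 35.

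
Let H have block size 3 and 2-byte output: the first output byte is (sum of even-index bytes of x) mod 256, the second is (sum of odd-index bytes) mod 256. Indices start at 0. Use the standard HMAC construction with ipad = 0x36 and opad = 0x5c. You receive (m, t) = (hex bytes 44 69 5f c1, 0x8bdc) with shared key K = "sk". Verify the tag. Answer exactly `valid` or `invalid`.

Key "sk" = 73 6b is 2 bytes ≤ B = 3; zero-pad to 3 bytes: K' = 73 6b 00.
K' ⊕ ipad = 45 5d 36; K' ⊕ opad = 2f 37 5c.
Inner hash: even-index sum = 421 mod 256 = 165; odd-index sum = 256 mod 256 = 0 → a5 00.
Outer hash (recomputed tag): even-index sum = 139 mod 256 = 139; odd-index sum = 220 mod 256 = 220 → 8b dc.
Recomputed tag = 8bdc; claimed = 8bdc → match.

valid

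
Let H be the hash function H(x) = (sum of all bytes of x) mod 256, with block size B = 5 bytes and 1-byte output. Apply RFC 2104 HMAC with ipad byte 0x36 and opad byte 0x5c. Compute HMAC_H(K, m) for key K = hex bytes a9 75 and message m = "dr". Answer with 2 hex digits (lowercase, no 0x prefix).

8c

Key hex bytes a9 75 is 2 bytes ≤ B = 5; zero-pad to 5 bytes: K' = a9 75 00 00 00.
K' ⊕ ipad = 9f 43 36 36 36.  K' ⊕ opad = f5 29 5c 5c 5c.
Inner input = (K'⊕ipad) ∥ m = 9f 43 36 36 36 ∥ 64 72.
Inner hash: sum = 159+67+54+54+54+100+114 = 602; mod 256 = 90 → 5a.
Outer input = (K'⊕opad) ∥ inner = f5 29 5c 5c 5c ∥ 5a.
Outer hash (tag): sum = 245+41+92+92+92+90 = 652; mod 256 = 140 → 8c.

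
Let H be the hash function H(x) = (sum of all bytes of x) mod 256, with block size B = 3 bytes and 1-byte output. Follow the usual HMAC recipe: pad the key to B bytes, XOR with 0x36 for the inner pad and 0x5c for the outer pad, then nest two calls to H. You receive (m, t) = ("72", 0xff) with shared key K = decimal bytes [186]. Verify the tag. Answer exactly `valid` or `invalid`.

valid

Key decimal bytes [186] = ba is 1 byte ≤ B = 3; zero-pad to 3 bytes: K' = ba 00 00.
K' ⊕ ipad = 8c 36 36; K' ⊕ opad = e6 5c 5c.
Inner hash: sum = 140+54+54+55+50 = 353; mod 256 = 97 → 61.
Outer hash (recomputed tag): sum = 230+92+92+97 = 511; mod 256 = 255 → ff.
Recomputed tag = ff; claimed = ff → match.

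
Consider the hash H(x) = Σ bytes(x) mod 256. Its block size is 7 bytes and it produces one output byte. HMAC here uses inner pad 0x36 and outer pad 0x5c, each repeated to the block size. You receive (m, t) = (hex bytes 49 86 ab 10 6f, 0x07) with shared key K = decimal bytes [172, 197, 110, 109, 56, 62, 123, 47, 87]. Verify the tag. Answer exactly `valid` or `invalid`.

invalid

Key decimal bytes [172, 197, 110, 109, 56, 62, 123, 47, 87] = ac c5 6e 6d 38 3e 7b 2f 57 is 9 bytes > B = 7, so hash it first: H(key) = c3, then zero-pad to 7 bytes: K' = c3 00 00 00 00 00 00.
K' ⊕ ipad = f5 36 36 36 36 36 36; K' ⊕ opad = 9f 5c 5c 5c 5c 5c 5c.
Inner hash: sum = 245+54+54+54+54+54+54+73+134+171+16+111 = 1074; mod 256 = 50 → 32.
Outer hash (recomputed tag): sum = 159+92+92+92+92+92+92+50 = 761; mod 256 = 249 → f9.
Recomputed tag = f9; claimed = 07 → mismatch.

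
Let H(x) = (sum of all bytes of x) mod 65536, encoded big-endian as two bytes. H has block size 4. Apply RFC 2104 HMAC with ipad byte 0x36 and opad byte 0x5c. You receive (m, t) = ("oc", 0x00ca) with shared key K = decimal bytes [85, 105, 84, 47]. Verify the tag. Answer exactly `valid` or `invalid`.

Key decimal bytes [85, 105, 84, 47] = 55 69 54 2f is exactly B = 4 bytes: K' = 55 69 54 2f.
K' ⊕ ipad = 63 5f 62 19; K' ⊕ opad = 09 35 08 73.
Inner hash: sum = 99+95+98+25+111+99 = 527 → 02 0f.
Outer hash (recomputed tag): sum = 9+53+8+115+2+15 = 202 → 00 ca.
Recomputed tag = 00ca; claimed = 00ca → match.

valid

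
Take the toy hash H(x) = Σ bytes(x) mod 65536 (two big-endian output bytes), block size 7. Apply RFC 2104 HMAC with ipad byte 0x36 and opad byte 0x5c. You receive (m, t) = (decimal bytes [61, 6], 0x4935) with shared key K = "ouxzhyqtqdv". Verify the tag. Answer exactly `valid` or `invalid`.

Key "ouxzhyqtqdv" = 6f 75 78 7a 68 79 71 74 71 64 76 is 11 bytes > B = 7, so hash it first: H(key) = 04 e7, then zero-pad to 7 bytes: K' = 04 e7 00 00 00 00 00.
K' ⊕ ipad = 32 d1 36 36 36 36 36; K' ⊕ opad = 58 bb 5c 5c 5c 5c 5c.
Inner hash: sum = 50+209+54+54+54+54+54+61+6 = 596 → 02 54.
Outer hash (recomputed tag): sum = 88+187+92+92+92+92+92+2+84 = 821 → 03 35.
Recomputed tag = 0335; claimed = 4935 → mismatch.

invalid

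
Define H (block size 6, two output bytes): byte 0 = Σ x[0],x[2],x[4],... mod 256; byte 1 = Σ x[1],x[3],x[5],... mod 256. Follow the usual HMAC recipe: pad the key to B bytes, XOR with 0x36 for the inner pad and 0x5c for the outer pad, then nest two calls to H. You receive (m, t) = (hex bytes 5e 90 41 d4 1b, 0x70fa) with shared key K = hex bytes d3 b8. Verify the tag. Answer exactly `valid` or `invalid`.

Key hex bytes d3 b8 is 2 bytes ≤ B = 6; zero-pad to 6 bytes: K' = d3 b8 00 00 00 00.
K' ⊕ ipad = e5 8e 36 36 36 36; K' ⊕ opad = 8f e4 5c 5c 5c 5c.
Inner hash: even-index sum = 523 mod 256 = 11; odd-index sum = 606 mod 256 = 94 → 0b 5e.
Outer hash (recomputed tag): even-index sum = 338 mod 256 = 82; odd-index sum = 506 mod 256 = 250 → 52 fa.
Recomputed tag = 52fa; claimed = 70fa → mismatch.

invalid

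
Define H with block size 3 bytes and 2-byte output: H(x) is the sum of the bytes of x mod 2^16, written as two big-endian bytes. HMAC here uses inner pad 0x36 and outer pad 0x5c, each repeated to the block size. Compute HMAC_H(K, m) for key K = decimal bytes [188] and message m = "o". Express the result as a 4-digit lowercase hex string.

01fe

Key decimal bytes [188] = bc is 1 byte ≤ B = 3; zero-pad to 3 bytes: K' = bc 00 00.
K' ⊕ ipad = 8a 36 36.  K' ⊕ opad = e0 5c 5c.
Inner input = (K'⊕ipad) ∥ m = 8a 36 36 ∥ 6f.
Inner hash: sum = 138+54+54+111 = 357 → 01 65.
Outer input = (K'⊕opad) ∥ inner = e0 5c 5c ∥ 01 65.
Outer hash (tag): sum = 224+92+92+1+101 = 510 → 01 fe.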